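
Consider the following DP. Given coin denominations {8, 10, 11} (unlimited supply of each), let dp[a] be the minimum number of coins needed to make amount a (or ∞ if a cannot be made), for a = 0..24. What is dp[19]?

2

 a  0  1  2  3  4  5  6  7  8  9 10 11 12 13 14 15 16 17 18 19 20 21 22 23 24
dp  0  -  -  -  -  -  -  -  1  -  1  1  -  -  -  -  2  -  2  2  2  2  2  -  3
(- denotes ∞ / unreachable)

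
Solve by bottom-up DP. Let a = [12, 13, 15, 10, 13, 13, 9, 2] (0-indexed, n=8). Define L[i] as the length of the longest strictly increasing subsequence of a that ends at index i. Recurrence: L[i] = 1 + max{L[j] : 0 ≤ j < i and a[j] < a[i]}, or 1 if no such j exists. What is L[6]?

   i    0    1    2    3    4    5    6    7
a[i]   12   13   15   10   13   13    9    2
L[i]    1    2    3    1    2    2    1    1

1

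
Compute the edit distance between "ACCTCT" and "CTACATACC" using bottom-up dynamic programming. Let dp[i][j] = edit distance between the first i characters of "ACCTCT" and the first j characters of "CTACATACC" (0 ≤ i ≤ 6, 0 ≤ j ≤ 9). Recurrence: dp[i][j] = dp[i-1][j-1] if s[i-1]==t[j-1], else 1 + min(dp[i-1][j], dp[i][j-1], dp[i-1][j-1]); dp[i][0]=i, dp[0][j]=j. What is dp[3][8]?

5

   ''  C  T  A  C  A  T  A  C  C
''  0  1  2  3  4  5  6  7  8  9
 A  1  1  2  2  3  4  5  6  7  8
 C  2  1  2  3  2  3  4  5  6  7
 C  3  2  2  3  3  3  4  5  5  6
 T  4  3  2  3  4  4  3  4  5  6
 C  5  4  3  3  3  4  4  4  4  5
 T  6  5  4  4  4  4  4  5  5  5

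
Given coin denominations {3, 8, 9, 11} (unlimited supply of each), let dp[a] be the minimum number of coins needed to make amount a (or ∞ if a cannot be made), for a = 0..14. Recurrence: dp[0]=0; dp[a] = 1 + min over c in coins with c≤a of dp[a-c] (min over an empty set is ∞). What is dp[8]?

 a  0  1  2  3  4  5  6  7  8  9 10 11 12 13 14
dp  0  -  -  1  -  -  2  -  1  1  -  1  2  -  2
(- denotes ∞ / unreachable)

1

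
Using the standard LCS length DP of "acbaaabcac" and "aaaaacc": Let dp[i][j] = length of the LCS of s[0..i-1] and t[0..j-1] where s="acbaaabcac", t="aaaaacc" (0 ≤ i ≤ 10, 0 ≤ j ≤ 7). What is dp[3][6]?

   ''  a  a  a  a  a  c  c
''  0  0  0  0  0  0  0  0
 a  0  1  1  1  1  1  1  1
 c  0  1  1  1  1  1  2  2
 b  0  1  1  1  1  1  2  2
 a  0  1  2  2  2  2  2  2
 a  0  1  2  3  3  3  3  3
 a  0  1  2  3  4  4  4  4
 b  0  1  2  3  4  4  4  4
 c  0  1  2  3  4  4  5  5
 a  0  1  2  3  4  5  5  5
 c  0  1  2  3  4  5  6  6

2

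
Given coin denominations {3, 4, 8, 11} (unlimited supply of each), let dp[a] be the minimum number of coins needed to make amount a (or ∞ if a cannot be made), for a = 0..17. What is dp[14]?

2

 a  0  1  2  3  4  5  6  7  8  9 10 11 12 13 14 15 16 17
dp  0  -  -  1  1  -  2  2  1  3  3  1  2  4  2  2  2  3
(- denotes ∞ / unreachable)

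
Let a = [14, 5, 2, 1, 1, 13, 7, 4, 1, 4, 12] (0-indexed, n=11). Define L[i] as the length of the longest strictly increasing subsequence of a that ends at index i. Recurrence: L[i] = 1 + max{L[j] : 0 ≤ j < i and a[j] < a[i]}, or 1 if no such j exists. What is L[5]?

   i    0    1    2    3    4    5    6    7    8    9   10
a[i]   14    5    2    1    1   13    7    4    1    4   12
L[i]    1    1    1    1    1    2    2    2    1    2    3

2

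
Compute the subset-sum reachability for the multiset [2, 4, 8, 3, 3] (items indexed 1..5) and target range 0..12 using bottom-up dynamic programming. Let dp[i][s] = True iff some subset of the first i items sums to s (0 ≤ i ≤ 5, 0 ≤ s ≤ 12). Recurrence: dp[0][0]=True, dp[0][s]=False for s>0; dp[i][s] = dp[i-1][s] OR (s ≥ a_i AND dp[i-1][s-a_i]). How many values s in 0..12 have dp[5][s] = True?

12

i\s   0   1   2   3   4   5   6   7   8   9  10  11  12
  0   T   F   F   F   F   F   F   F   F   F   F   F   F
  1   T   F   T   F   F   F   F   F   F   F   F   F   F
  2   T   F   T   F   T   F   T   F   F   F   F   F   F
  3   T   F   T   F   T   F   T   F   T   F   T   F   T
  4   T   F   T   T   T   T   T   T   T   T   T   T   T
  5   T   F   T   T   T   T   T   T   T   T   T   T   T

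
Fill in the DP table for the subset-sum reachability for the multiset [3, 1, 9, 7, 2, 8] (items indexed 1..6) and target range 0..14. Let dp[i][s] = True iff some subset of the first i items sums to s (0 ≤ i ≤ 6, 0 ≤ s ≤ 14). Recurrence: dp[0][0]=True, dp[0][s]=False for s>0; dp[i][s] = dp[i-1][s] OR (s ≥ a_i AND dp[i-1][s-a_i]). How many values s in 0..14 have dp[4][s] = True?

11

i\s   0   1   2   3   4   5   6   7   8   9  10  11  12  13  14
  0   T   F   F   F   F   F   F   F   F   F   F   F   F   F   F
  1   T   F   F   T   F   F   F   F   F   F   F   F   F   F   F
  2   T   T   F   T   T   F   F   F   F   F   F   F   F   F   F
  3   T   T   F   T   T   F   F   F   F   T   T   F   T   T   F
  4   T   T   F   T   T   F   F   T   T   T   T   T   T   T   F
  5   T   T   T   T   T   T   T   T   T   T   T   T   T   T   T
  6   T   T   T   T   T   T   T   T   T   T   T   T   T   T   T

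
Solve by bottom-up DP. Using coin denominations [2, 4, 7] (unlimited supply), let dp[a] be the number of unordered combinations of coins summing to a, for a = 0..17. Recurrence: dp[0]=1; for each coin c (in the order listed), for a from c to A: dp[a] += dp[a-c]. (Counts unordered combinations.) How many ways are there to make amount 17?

3

after  coin     0     1     2     3     4     5     6     7     8     9    10    11    12    13    14    15    16    17
          2     1     0     1     0     1     0     1     0     1     0     1     0     1     0     1     0     1     0
          4     1     0     1     0     2     0     2     0     3     0     3     0     4     0     4     0     5     0
          7     1     0     1     0     2     0     2     1     3     1     3     2     4     2     5     3     6     3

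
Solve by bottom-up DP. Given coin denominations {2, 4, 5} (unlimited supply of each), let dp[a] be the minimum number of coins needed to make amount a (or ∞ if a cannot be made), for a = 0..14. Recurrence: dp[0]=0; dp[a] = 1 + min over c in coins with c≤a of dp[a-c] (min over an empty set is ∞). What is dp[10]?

 a  0  1  2  3  4  5  6  7  8  9 10 11 12 13 14
dp  0  -  1  -  1  1  2  2  2  2  2  3  3  3  3
(- denotes ∞ / unreachable)

2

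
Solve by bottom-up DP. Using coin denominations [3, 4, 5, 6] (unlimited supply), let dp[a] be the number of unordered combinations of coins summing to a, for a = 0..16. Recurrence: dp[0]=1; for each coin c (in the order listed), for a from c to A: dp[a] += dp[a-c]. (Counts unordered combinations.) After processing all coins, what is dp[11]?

after  coin     0     1     2     3     4     5     6     7     8     9    10    11    12    13    14    15    16
          3     1     0     0     1     0     0     1     0     0     1     0     0     1     0     0     1     0
          4     1     0     0     1     1     0     1     1     1     1     1     1     2     1     1     2     2
          5     1     0     0     1     1     1     1     1     2     2     2     2     3     3     3     4     4
          6     1     0     0     1     1     1     2     1     2     3     3     3     5     4     5     7     7

3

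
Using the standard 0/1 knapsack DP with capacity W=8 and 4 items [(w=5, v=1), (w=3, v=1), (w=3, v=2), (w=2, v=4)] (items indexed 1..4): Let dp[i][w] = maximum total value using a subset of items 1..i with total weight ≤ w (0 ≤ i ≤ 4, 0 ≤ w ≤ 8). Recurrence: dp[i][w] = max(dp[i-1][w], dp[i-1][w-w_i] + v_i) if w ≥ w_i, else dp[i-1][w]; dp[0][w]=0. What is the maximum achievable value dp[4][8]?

7

i\w   0   1   2   3   4   5   6   7   8
  0   0   0   0   0   0   0   0   0   0
  1   0   0   0   0   0   1   1   1   1
  2   0   0   0   1   1   1   1   1   2
  3   0   0   0   2   2   2   3   3   3
  4   0   0   4   4   4   6   6   6   7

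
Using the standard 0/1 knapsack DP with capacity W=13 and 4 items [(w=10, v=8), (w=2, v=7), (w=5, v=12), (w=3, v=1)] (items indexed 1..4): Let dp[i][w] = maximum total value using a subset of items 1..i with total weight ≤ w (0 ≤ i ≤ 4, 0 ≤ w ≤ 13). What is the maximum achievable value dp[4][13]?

i\w   0   1   2   3   4   5   6   7   8   9  10  11  12  13
  0   0   0   0   0   0   0   0   0   0   0   0   0   0   0
  1   0   0   0   0   0   0   0   0   0   0   8   8   8   8
  2   0   0   7   7   7   7   7   7   7   7   8   8  15  15
  3   0   0   7   7   7  12  12  19  19  19  19  19  19  19
  4   0   0   7   7   7  12  12  19  19  19  20  20  20  20

20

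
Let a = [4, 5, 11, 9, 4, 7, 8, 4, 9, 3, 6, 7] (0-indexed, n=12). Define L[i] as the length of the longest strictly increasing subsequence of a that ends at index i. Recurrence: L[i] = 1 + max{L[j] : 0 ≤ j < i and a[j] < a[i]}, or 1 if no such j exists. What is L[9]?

1

   i    0    1    2    3    4    5    6    7    8    9   10   11
a[i]    4    5   11    9    4    7    8    4    9    3    6    7
L[i]    1    2    3    3    1    3    4    1    5    1    3    4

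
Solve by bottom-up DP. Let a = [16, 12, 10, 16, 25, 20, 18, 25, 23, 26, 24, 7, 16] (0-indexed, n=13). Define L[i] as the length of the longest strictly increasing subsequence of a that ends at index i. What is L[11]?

   i    0    1    2    3    4    5    6    7    8    9   10   11   12
a[i]   16   12   10   16   25   20   18   25   23   26   24    7   16
L[i]    1    1    1    2    3    3    3    4    4    5    5    1    2

1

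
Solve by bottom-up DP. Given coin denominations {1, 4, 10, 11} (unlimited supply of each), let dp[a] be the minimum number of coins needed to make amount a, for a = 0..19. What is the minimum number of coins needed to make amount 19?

 a  0  1  2  3  4  5  6  7  8  9 10 11 12 13 14 15 16 17 18 19
dp  0  1  2  3  1  2  3  4  2  3  1  1  2  3  2  2  3  4  3  3

3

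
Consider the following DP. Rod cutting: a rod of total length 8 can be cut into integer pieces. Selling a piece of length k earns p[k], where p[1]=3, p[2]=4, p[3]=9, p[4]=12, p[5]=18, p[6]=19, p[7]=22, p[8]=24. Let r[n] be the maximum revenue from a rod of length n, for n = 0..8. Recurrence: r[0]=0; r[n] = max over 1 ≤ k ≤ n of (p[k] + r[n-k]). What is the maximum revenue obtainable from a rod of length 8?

27

   n    0    1    2    3    4    5    6    7    8
r[n]    0    3    6    9   12   18   21   24   27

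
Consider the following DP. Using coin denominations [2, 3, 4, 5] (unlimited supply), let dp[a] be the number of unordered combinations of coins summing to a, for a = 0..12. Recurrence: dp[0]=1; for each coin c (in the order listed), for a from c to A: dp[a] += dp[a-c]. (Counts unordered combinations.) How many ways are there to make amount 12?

after  coin     0     1     2     3     4     5     6     7     8     9    10    11    12
          2     1     0     1     0     1     0     1     0     1     0     1     0     1
          3     1     0     1     1     1     1     2     1     2     2     2     2     3
          4     1     0     1     1     2     1     3     2     4     3     5     4     7
          5     1     0     1     1     2     2     3     3     5     5     7     7    10

10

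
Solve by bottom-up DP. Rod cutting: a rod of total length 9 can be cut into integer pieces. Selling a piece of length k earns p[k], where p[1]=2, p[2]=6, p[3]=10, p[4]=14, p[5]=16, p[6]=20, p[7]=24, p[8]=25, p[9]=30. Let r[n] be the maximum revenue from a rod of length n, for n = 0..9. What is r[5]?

16

   n    0    1    2    3    4    5    6    7    8    9
r[n]    0    2    6   10   14   16   20   24   28   30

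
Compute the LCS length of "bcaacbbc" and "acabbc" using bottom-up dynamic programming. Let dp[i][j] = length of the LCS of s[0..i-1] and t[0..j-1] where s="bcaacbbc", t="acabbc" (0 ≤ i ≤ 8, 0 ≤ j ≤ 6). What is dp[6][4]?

3

   ''  a  c  a  b  b  c
''  0  0  0  0  0  0  0
 b  0  0  0  0  1  1  1
 c  0  0  1  1  1  1  2
 a  0  1  1  2  2  2  2
 a  0  1  1  2  2  2  2
 c  0  1  2  2  2  2  3
 b  0  1  2  2  3  3  3
 b  0  1  2  2  3  4  4
 c  0  1  2  2  3  4  5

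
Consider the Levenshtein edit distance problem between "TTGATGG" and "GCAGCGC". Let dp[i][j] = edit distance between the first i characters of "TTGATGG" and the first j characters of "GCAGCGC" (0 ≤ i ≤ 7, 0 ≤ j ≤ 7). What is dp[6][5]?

5

   ''  G  C  A  G  C  G  C
''  0  1  2  3  4  5  6  7
 T  1  1  2  3  4  5  6  7
 T  2  2  2  3  4  5  6  7
 G  3  2  3  3  3  4  5  6
 A  4  3  3  3  4  4  5  6
 T  5  4  4  4  4  5  5  6
 G  6  5  5  5  4  5  5  6
 G  7  6  6  6  5  5  5  6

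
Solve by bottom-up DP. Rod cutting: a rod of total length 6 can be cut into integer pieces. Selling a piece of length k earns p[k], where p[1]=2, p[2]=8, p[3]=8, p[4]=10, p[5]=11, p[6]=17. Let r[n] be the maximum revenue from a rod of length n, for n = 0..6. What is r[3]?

   n    0    1    2    3    4    5    6
r[n]    0    2    8   10   16   18   24

10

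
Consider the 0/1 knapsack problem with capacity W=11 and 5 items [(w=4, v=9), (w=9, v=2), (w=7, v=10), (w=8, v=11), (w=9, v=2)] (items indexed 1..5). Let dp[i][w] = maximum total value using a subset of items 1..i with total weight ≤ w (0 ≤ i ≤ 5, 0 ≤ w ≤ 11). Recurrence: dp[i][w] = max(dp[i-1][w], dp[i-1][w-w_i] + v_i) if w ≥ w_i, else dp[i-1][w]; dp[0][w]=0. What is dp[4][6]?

i\w   0   1   2   3   4   5   6   7   8   9  10  11
  0   0   0   0   0   0   0   0   0   0   0   0   0
  1   0   0   0   0   9   9   9   9   9   9   9   9
  2   0   0   0   0   9   9   9   9   9   9   9   9
  3   0   0   0   0   9   9   9  10  10  10  10  19
  4   0   0   0   0   9   9   9  10  11  11  11  19
  5   0   0   0   0   9   9   9  10  11  11  11  19

9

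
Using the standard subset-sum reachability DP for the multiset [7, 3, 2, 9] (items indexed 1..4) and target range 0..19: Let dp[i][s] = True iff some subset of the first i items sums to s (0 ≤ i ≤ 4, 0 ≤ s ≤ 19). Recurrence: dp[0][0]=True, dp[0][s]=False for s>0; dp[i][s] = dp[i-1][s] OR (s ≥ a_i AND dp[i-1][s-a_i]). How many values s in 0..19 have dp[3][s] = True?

i\s   0   1   2   3   4   5   6   7   8   9  10  11  12  13  14  15  16  17  18  19
  0   T   F   F   F   F   F   F   F   F   F   F   F   F   F   F   F   F   F   F   F
  1   T   F   F   F   F   F   F   T   F   F   F   F   F   F   F   F   F   F   F   F
  2   T   F   F   T   F   F   F   T   F   F   T   F   F   F   F   F   F   F   F   F
  3   T   F   T   T   F   T   F   T   F   T   T   F   T   F   F   F   F   F   F   F
  4   T   F   T   T   F   T   F   T   F   T   T   T   T   F   T   F   T   F   T   T

8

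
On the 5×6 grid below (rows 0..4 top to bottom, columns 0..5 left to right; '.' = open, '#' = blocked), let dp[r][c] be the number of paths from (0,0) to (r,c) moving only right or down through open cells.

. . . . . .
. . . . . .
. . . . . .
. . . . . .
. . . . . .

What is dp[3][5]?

56

r\c   0   1   2   3   4   5
  0   1   1   1   1   1   1
  1   1   2   3   4   5   6
  2   1   3   6  10  15  21
  3   1   4  10  20  35  56
  4   1   5  15  35  70 126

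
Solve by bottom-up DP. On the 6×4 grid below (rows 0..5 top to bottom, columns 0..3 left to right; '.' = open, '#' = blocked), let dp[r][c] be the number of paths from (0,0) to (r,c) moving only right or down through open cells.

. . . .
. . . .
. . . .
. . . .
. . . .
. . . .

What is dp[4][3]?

35

r\c   0   1   2   3
  0   1   1   1   1
  1   1   2   3   4
  2   1   3   6  10
  3   1   4  10  20
  4   1   5  15  35
  5   1   6  21  56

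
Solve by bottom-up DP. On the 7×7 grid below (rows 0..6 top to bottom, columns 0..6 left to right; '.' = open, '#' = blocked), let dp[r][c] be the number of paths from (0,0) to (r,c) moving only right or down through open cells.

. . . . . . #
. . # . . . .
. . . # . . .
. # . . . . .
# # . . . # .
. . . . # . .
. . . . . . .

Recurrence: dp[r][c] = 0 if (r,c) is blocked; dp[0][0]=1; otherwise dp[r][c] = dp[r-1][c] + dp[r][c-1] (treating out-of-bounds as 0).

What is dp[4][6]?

r\c   0   1   2   3   4   5   6
  0   1   1   1   1   1   1   0
  1   1   2   0   1   2   3   3
  2   1   3   3   0   2   5   8
  3   1   0   3   3   5  10  18
  4   0   0   3   6  11   0  18
  5   0   0   3   9   0   0  18
  6   0   0   3  12  12  12  30

18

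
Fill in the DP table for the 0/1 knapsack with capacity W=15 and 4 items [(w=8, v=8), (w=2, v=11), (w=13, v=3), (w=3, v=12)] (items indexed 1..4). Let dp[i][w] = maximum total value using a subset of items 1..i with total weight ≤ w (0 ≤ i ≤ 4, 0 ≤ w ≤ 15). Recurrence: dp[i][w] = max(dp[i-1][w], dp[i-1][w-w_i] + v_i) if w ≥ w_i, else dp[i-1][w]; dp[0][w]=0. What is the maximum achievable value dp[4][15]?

31

i\w   0   1   2   3   4   5   6   7   8   9  10  11  12  13  14  15
  0   0   0   0   0   0   0   0   0   0   0   0   0   0   0   0   0
  1   0   0   0   0   0   0   0   0   8   8   8   8   8   8   8   8
  2   0   0  11  11  11  11  11  11  11  11  19  19  19  19  19  19
  3   0   0  11  11  11  11  11  11  11  11  19  19  19  19  19  19
  4   0   0  11  12  12  23  23  23  23  23  23  23  23  31  31  31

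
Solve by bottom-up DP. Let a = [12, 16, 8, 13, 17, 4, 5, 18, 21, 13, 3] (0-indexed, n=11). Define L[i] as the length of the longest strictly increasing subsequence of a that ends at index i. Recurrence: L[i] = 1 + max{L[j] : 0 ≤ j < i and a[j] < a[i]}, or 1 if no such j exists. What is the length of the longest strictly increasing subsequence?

   i    0    1    2    3    4    5    6    7    8    9   10
a[i]   12   16    8   13   17    4    5   18   21   13    3
L[i]    1    2    1    2    3    1    2    4    5    3    1

5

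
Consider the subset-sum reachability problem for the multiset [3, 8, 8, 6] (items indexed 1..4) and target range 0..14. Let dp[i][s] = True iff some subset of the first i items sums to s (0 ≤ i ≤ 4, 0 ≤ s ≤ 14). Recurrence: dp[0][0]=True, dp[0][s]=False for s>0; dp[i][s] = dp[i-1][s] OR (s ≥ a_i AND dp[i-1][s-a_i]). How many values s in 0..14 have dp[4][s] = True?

i\s   0   1   2   3   4   5   6   7   8   9  10  11  12  13  14
  0   T   F   F   F   F   F   F   F   F   F   F   F   F   F   F
  1   T   F   F   T   F   F   F   F   F   F   F   F   F   F   F
  2   T   F   F   T   F   F   F   F   T   F   F   T   F   F   F
  3   T   F   F   T   F   F   F   F   T   F   F   T   F   F   F
  4   T   F   F   T   F   F   T   F   T   T   F   T   F   F   T

7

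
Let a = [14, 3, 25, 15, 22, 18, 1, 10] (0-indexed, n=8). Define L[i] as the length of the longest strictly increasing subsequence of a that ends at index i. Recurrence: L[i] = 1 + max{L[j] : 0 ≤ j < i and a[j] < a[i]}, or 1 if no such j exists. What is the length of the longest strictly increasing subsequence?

   i    0    1    2    3    4    5    6    7
a[i]   14    3   25   15   22   18    1   10
L[i]    1    1    2    2    3    3    1    2

3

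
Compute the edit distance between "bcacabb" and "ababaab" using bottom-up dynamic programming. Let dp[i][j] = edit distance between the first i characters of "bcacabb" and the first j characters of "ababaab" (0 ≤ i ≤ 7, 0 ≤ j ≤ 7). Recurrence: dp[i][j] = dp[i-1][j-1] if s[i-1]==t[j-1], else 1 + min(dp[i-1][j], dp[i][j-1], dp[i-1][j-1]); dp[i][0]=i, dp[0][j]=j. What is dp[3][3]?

   ''  a  b  a  b  a  a  b
''  0  1  2  3  4  5  6  7
 b  1  1  1  2  3  4  5  6
 c  2  2  2  2  3  4  5  6
 a  3  2  3  2  3  3  4  5
 c  4  3  3  3  3  4  4  5
 a  5  4  4  3  4  3  4  5
 b  6  5  4  4  3  4  4  4
 b  7  6  5  5  4  4  5  4

2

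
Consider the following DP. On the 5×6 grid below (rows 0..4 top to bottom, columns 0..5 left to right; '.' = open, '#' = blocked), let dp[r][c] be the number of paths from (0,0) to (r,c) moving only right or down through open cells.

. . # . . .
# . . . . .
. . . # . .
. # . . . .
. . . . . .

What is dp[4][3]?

r\c   0   1   2   3   4   5
  0   1   1   0   0   0   0
  1   0   1   1   1   1   1
  2   0   1   2   0   1   2
  3   0   0   2   2   3   5
  4   0   0   2   4   7  12

4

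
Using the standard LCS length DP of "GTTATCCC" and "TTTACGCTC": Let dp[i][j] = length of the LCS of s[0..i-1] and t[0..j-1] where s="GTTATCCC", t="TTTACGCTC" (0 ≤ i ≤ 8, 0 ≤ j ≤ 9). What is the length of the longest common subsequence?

6

   ''  T  T  T  A  C  G  C  T  C
''  0  0  0  0  0  0  0  0  0  0
 G  0  0  0  0  0  0  1  1  1  1
 T  0  1  1  1  1  1  1  1  2  2
 T  0  1  2  2  2  2  2  2  2  2
 A  0  1  2  2  3  3  3  3  3  3
 T  0  1  2  3  3  3  3  3  4  4
 C  0  1  2  3  3  4  4  4  4  5
 C  0  1  2  3  3  4  4  5  5  5
 C  0  1  2  3  3  4  4  5  5  6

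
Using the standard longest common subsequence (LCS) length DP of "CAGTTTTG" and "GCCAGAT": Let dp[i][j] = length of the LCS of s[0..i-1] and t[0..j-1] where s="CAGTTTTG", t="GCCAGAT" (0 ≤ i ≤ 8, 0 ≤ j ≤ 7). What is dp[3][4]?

   ''  G  C  C  A  G  A  T
''  0  0  0  0  0  0  0  0
 C  0  0  1  1  1  1  1  1
 A  0  0  1  1  2  2  2  2
 G  0  1  1  1  2  3  3  3
 T  0  1  1  1  2  3  3  4
 T  0  1  1  1  2  3  3  4
 T  0  1  1  1  2  3  3  4
 T  0  1  1  1  2  3  3  4
 G  0  1  1  1  2  3  3  4

2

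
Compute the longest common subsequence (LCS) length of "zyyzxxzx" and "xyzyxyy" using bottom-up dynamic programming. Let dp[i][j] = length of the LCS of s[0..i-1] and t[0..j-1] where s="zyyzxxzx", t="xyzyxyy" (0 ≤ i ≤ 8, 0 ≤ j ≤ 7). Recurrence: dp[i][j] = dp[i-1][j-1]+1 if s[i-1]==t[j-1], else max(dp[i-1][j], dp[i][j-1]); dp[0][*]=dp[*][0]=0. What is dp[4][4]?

   ''  x  y  z  y  x  y  y
''  0  0  0  0  0  0  0  0
 z  0  0  0  1  1  1  1  1
 y  0  0  1  1  2  2  2  2
 y  0  0  1  1  2  2  3  3
 z  0  0  1  2  2  2  3  3
 x  0  1  1  2  2  3  3  3
 x  0  1  1  2  2  3  3  3
 z  0  1  1  2  2  3  3  3
 x  0  1  1  2  2  3  3  3

2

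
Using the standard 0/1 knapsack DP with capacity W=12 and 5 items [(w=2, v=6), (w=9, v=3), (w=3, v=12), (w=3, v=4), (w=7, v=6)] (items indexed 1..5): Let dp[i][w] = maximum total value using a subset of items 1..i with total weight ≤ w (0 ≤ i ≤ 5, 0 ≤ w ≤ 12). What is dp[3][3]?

12

i\w   0   1   2   3   4   5   6   7   8   9  10  11  12
  0   0   0   0   0   0   0   0   0   0   0   0   0   0
  1   0   0   6   6   6   6   6   6   6   6   6   6   6
  2   0   0   6   6   6   6   6   6   6   6   6   9   9
  3   0   0   6  12  12  18  18  18  18  18  18  18  18
  4   0   0   6  12  12  18  18  18  22  22  22  22  22
  5   0   0   6  12  12  18  18  18  22  22  22  22  24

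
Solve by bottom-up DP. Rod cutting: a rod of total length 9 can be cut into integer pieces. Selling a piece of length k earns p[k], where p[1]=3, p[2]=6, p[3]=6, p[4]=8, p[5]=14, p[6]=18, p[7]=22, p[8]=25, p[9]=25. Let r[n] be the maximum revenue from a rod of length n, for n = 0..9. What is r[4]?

   n    0    1    2    3    4    5    6    7    8    9
r[n]    0    3    6    9   12   15   18   22   25   28

12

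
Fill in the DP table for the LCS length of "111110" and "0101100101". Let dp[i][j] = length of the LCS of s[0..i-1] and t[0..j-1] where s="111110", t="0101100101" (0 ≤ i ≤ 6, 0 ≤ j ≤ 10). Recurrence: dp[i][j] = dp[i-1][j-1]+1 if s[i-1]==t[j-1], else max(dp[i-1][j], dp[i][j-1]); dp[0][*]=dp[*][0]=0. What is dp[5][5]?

   ''  0  1  0  1  1  0  0  1  0  1
''  0  0  0  0  0  0  0  0  0  0  0
 1  0  0  1  1  1  1  1  1  1  1  1
 1  0  0  1  1  2  2  2  2  2  2  2
 1  0  0  1  1  2  3  3  3  3  3  3
 1  0  0  1  1  2  3  3  3  4  4  4
 1  0  0  1  1  2  3  3  3  4  4  5
 0  0  1  1  2  2  3  4  4  4  5  5

3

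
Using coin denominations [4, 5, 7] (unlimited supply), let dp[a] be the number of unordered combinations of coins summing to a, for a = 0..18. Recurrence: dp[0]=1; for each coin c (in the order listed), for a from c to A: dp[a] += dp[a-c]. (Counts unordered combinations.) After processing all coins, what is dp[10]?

after  coin     0     1     2     3     4     5     6     7     8     9    10    11    12    13    14    15    16    17    18
          4     1     0     0     0     1     0     0     0     1     0     0     0     1     0     0     0     1     0     0
          5     1     0     0     0     1     1     0     0     1     1     1     0     1     1     1     1     1     1     1
          7     1     0     0     0     1     1     0     1     1     1     1     1     2     1     2     2     2     2     2

1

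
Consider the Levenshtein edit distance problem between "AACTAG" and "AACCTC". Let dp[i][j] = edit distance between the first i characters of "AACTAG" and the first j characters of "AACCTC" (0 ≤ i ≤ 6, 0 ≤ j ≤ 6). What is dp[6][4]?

3

   ''  A  A  C  C  T  C
''  0  1  2  3  4  5  6
 A  1  0  1  2  3  4  5
 A  2  1  0  1  2  3  4
 C  3  2  1  0  1  2  3
 T  4  3  2  1  1  1  2
 A  5  4  3  2  2  2  2
 G  6  5  4  3  3  3  3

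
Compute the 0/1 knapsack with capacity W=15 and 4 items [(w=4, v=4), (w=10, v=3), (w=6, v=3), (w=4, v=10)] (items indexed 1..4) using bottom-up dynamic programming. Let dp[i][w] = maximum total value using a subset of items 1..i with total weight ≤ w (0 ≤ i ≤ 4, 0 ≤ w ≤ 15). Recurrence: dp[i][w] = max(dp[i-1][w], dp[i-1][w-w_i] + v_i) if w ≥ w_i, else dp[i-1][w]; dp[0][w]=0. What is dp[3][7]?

i\w   0   1   2   3   4   5   6   7   8   9  10  11  12  13  14  15
  0   0   0   0   0   0   0   0   0   0   0   0   0   0   0   0   0
  1   0   0   0   0   4   4   4   4   4   4   4   4   4   4   4   4
  2   0   0   0   0   4   4   4   4   4   4   4   4   4   4   7   7
  3   0   0   0   0   4   4   4   4   4   4   7   7   7   7   7   7
  4   0   0   0   0  10  10  10  10  14  14  14  14  14  14  17  17

4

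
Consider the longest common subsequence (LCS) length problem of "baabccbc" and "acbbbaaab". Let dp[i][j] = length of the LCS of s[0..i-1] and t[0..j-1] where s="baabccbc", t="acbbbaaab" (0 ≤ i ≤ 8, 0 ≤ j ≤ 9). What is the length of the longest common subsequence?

   ''  a  c  b  b  b  a  a  a  b
''  0  0  0  0  0  0  0  0  0  0
 b  0  0  0  1  1  1  1  1  1  1
 a  0  1  1  1  1  1  2  2  2  2
 a  0  1  1  1  1  1  2  3  3  3
 b  0  1  1  2  2  2  2  3  3  4
 c  0  1  2  2  2  2  2  3  3  4
 c  0  1  2  2  2  2  2  3  3  4
 b  0  1  2  3  3  3  3  3  3  4
 c  0  1  2  3  3  3  3  3  3  4

4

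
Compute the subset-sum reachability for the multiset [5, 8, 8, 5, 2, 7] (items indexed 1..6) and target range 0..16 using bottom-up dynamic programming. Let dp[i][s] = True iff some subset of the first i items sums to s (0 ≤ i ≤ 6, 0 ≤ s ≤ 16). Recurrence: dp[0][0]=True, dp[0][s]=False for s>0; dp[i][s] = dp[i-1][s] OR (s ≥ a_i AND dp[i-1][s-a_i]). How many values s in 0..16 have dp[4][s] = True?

6

i\s   0   1   2   3   4   5   6   7   8   9  10  11  12  13  14  15  16
  0   T   F   F   F   F   F   F   F   F   F   F   F   F   F   F   F   F
  1   T   F   F   F   F   T   F   F   F   F   F   F   F   F   F   F   F
  2   T   F   F   F   F   T   F   F   T   F   F   F   F   T   F   F   F
  3   T   F   F   F   F   T   F   F   T   F   F   F   F   T   F   F   T
  4   T   F   F   F   F   T   F   F   T   F   T   F   F   T   F   F   T
  5   T   F   T   F   F   T   F   T   T   F   T   F   T   T   F   T   T
  6   T   F   T   F   F   T   F   T   T   T   T   F   T   T   T   T   T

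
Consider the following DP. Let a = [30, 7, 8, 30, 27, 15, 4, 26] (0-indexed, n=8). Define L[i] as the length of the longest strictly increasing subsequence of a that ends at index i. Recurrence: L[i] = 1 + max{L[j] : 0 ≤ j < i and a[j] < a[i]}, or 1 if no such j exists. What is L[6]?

   i    0    1    2    3    4    5    6    7
a[i]   30    7    8   30   27   15    4   26
L[i]    1    1    2    3    3    3    1    4

1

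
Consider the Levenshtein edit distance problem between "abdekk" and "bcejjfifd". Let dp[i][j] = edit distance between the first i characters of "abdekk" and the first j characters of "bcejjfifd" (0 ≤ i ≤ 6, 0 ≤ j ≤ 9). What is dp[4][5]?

   ''  b  c  e  j  j  f  i  f  d
''  0  1  2  3  4  5  6  7  8  9
 a  1  1  2  3  4  5  6  7  8  9
 b  2  1  2  3  4  5  6  7  8  9
 d  3  2  2  3  4  5  6  7  8  8
 e  4  3  3  2  3  4  5  6  7  8
 k  5  4  4  3  3  4  5  6  7  8
 k  6  5  5  4  4  4  5  6  7  8

4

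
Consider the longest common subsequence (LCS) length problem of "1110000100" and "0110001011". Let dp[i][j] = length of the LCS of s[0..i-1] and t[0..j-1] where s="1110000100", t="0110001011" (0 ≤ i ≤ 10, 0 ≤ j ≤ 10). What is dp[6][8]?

   ''  0  1  1  0  0  0  1  0  1  1
''  0  0  0  0  0  0  0  0  0  0  0
 1  0  0  1  1  1  1  1  1  1  1  1
 1  0  0  1  2  2  2  2  2  2  2  2
 1  0  0  1  2  2  2  2  3  3  3  3
 0  0  1  1  2  3  3  3  3  4  4  4
 0  0  1  1  2  3  4  4  4  4  4  4
 0  0  1  1  2  3  4  5  5  5  5  5
 0  0  1  1  2  3  4  5  5  6  6  6
 1  0  1  2  2  3  4  5  6  6  7  7
 0  0  1  2  2  3  4  5  6  7  7  7
 0  0  1  2  2  3  4  5  6  7  7  7

5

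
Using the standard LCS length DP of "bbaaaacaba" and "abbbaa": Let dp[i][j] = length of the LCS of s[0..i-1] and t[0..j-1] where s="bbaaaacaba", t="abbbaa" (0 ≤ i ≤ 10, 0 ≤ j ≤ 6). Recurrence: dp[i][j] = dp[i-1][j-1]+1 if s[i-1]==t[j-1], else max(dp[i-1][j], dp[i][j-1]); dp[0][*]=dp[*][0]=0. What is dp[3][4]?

2

   ''  a  b  b  b  a  a
''  0  0  0  0  0  0  0
 b  0  0  1  1  1  1  1
 b  0  0  1  2  2  2  2
 a  0  1  1  2  2  3  3
 a  0  1  1  2  2  3  4
 a  0  1  1  2  2  3  4
 a  0  1  1  2  2  3  4
 c  0  1  1  2  2  3  4
 a  0  1  1  2  2  3  4
 b  0  1  2  2  3  3  4
 a  0  1  2  2  3  4  4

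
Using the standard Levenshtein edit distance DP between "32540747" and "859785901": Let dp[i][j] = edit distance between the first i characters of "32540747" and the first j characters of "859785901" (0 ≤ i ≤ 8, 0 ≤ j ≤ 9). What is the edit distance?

9

   ''  8  5  9  7  8  5  9  0  1
''  0  1  2  3  4  5  6  7  8  9
 3  1  1  2  3  4  5  6  7  8  9
 2  2  2  2  3  4  5  6  7  8  9
 5  3  3  2  3  4  5  5  6  7  8
 4  4  4  3  3  4  5  6  6  7  8
 0  5  5  4  4  4  5  6  7  6  7
 7  6  6  5  5  4  5  6  7  7  7
 4  7  7  6  6  5  5  6  7  8  8
 7  8  8  7  7  6  6  6  7  8  9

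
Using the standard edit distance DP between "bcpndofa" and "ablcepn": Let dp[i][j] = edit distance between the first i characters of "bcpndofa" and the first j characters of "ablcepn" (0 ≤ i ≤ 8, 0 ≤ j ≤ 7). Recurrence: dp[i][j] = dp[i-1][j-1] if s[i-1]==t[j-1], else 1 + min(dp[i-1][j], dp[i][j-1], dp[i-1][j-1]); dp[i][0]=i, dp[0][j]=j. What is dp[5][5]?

5

   ''  a  b  l  c  e  p  n
''  0  1  2  3  4  5  6  7
 b  1  1  1  2  3  4  5  6
 c  2  2  2  2  2  3  4  5
 p  3  3  3  3  3  3  3  4
 n  4  4  4  4  4  4  4  3
 d  5  5  5  5  5  5  5  4
 o  6  6  6  6  6  6  6  5
 f  7  7  7  7  7  7  7  6
 a  8  7  8  8  8  8  8  7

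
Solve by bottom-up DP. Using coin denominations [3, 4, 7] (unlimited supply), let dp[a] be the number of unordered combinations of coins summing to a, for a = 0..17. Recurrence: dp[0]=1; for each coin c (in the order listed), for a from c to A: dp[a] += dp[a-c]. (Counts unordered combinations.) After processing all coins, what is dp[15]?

after  coin     0     1     2     3     4     5     6     7     8     9    10    11    12    13    14    15    16    17
          3     1     0     0     1     0     0     1     0     0     1     0     0     1     0     0     1     0     0
          4     1     0     0     1     1     0     1     1     1     1     1     1     2     1     1     2     2     1
          7     1     0     0     1     1     0     1     2     1     1     2     2     2     2     3     3     3     3

3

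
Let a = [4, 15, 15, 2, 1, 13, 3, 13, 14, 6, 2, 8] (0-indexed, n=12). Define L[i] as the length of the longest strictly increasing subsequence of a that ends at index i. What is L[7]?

3

   i    0    1    2    3    4    5    6    7    8    9   10   11
a[i]    4   15   15    2    1   13    3   13   14    6    2    8
L[i]    1    2    2    1    1    2    2    3    4    3    2    4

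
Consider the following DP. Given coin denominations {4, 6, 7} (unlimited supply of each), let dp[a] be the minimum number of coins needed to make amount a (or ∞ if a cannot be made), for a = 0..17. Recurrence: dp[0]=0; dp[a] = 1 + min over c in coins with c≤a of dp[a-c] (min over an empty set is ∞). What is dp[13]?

2

 a  0  1  2  3  4  5  6  7  8  9 10 11 12 13 14 15 16 17
dp  0  -  -  -  1  -  1  1  2  -  2  2  2  2  2  3  3  3
(- denotes ∞ / unreachable)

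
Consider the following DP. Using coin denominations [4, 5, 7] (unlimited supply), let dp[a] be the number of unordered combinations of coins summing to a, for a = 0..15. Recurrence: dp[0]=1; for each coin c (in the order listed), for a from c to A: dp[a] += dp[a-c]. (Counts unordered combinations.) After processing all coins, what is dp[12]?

2

after  coin     0     1     2     3     4     5     6     7     8     9    10    11    12    13    14    15
          4     1     0     0     0     1     0     0     0     1     0     0     0     1     0     0     0
          5     1     0     0     0     1     1     0     0     1     1     1     0     1     1     1     1
          7     1     0     0     0     1     1     0     1     1     1     1     1     2     1     2     2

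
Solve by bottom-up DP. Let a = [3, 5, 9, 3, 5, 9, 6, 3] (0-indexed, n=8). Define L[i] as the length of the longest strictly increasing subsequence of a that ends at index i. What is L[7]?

1

   i    0    1    2    3    4    5    6    7
a[i]    3    5    9    3    5    9    6    3
L[i]    1    2    3    1    2    3    3    1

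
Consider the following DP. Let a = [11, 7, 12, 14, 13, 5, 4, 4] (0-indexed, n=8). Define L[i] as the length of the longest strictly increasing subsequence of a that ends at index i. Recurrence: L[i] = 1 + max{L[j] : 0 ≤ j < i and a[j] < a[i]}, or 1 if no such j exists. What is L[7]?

   i    0    1    2    3    4    5    6    7
a[i]   11    7   12   14   13    5    4    4
L[i]    1    1    2    3    3    1    1    1

1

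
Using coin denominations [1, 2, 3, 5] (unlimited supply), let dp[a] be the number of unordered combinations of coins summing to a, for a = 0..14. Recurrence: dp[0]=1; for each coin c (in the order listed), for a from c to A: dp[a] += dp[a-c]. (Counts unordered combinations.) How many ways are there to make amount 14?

40

after  coin     0     1     2     3     4     5     6     7     8     9    10    11    12    13    14
          1     1     1     1     1     1     1     1     1     1     1     1     1     1     1     1
          2     1     1     2     2     3     3     4     4     5     5     6     6     7     7     8
          3     1     1     2     3     4     5     7     8    10    12    14    16    19    21    24
          5     1     1     2     3     4     6     8    10    13    16    20    24    29    34    40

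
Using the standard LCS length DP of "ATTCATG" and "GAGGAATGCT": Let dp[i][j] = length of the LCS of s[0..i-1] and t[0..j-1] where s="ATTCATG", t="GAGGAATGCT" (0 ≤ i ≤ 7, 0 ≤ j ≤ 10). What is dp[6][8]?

   ''  G  A  G  G  A  A  T  G  C  T
''  0  0  0  0  0  0  0  0  0  0  0
 A  0  0  1  1  1  1  1  1  1  1  1
 T  0  0  1  1  1  1  1  2  2  2  2
 T  0  0  1  1  1  1  1  2  2  2  3
 C  0  0  1  1  1  1  1  2  2  3  3
 A  0  0  1  1  1  2  2  2  2  3  3
 T  0  0  1  1  1  2  2  3  3  3  4
 G  0  1  1  2  2  2  2  3  4  4  4

3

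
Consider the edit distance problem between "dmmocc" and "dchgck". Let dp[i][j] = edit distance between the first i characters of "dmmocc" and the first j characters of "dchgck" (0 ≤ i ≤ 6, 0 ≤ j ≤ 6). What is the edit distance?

4

   ''  d  c  h  g  c  k
''  0  1  2  3  4  5  6
 d  1  0  1  2  3  4  5
 m  2  1  1  2  3  4  5
 m  3  2  2  2  3  4  5
 o  4  3  3  3  3  4  5
 c  5  4  3  4  4  3  4
 c  6  5  4  4  5  4  4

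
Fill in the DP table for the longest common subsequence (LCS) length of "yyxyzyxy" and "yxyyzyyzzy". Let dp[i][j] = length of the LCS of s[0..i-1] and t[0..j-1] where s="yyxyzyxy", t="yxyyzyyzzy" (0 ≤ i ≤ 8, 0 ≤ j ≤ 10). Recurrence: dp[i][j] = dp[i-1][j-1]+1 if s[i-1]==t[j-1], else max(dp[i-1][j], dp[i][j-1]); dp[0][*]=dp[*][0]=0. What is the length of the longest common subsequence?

   ''  y  x  y  y  z  y  y  z  z  y
''  0  0  0  0  0  0  0  0  0  0  0
 y  0  1  1  1  1  1  1  1  1  1  1
 y  0  1  1  2  2  2  2  2  2  2  2
 x  0  1  2  2  2  2  2  2  2  2  2
 y  0  1  2  3  3  3  3  3  3  3  3
 z  0  1  2  3  3  4  4  4  4  4  4
 y  0  1  2  3  4  4  5  5  5  5  5
 x  0  1  2  3  4  4  5  5  5  5  5
 y  0  1  2  3  4  4  5  6  6  6  6

6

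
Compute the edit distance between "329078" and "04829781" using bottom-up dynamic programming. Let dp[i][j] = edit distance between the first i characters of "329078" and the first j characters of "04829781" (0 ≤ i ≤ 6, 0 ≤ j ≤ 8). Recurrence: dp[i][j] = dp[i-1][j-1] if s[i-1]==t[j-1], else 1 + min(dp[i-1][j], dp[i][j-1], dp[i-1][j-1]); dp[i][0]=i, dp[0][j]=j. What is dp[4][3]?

4

   ''  0  4  8  2  9  7  8  1
''  0  1  2  3  4  5  6  7  8
 3  1  1  2  3  4  5  6  7  8
 2  2  2  2  3  3  4  5  6  7
 9  3  3  3  3  4  3  4  5  6
 0  4  3  4  4  4  4  4  5  6
 7  5  4  4  5  5  5  4  5  6
 8  6  5  5  4  5  6  5  4  5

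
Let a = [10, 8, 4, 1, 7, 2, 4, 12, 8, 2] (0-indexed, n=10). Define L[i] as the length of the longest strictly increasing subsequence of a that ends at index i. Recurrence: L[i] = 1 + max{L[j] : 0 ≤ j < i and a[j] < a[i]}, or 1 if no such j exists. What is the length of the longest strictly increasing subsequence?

   i    0    1    2    3    4    5    6    7    8    9
a[i]   10    8    4    1    7    2    4   12    8    2
L[i]    1    1    1    1    2    2    3    4    4    2

4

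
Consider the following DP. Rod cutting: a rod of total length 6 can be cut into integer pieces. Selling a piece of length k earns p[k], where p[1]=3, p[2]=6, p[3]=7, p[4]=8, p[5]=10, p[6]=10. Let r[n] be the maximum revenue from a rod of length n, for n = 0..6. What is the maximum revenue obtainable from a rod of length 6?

   n    0    1    2    3    4    5    6
r[n]    0    3    6    9   12   15   18

18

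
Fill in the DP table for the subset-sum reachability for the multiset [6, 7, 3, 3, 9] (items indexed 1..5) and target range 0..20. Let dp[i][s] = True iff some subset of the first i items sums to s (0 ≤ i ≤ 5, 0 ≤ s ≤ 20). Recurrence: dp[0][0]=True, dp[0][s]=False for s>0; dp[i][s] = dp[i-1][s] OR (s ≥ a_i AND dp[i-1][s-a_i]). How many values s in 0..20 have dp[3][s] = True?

8

i\s   0   1   2   3   4   5   6   7   8   9  10  11  12  13  14  15  16  17  18  19  20
  0   T   F   F   F   F   F   F   F   F   F   F   F   F   F   F   F   F   F   F   F   F
  1   T   F   F   F   F   F   T   F   F   F   F   F   F   F   F   F   F   F   F   F   F
  2   T   F   F   F   F   F   T   T   F   F   F   F   F   T   F   F   F   F   F   F   F
  3   T   F   F   T   F   F   T   T   F   T   T   F   F   T   F   F   T   F   F   F   F
  4   T   F   F   T   F   F   T   T   F   T   T   F   T   T   F   F   T   F   F   T   F
  5   T   F   F   T   F   F   T   T   F   T   T   F   T   T   F   T   T   F   T   T   F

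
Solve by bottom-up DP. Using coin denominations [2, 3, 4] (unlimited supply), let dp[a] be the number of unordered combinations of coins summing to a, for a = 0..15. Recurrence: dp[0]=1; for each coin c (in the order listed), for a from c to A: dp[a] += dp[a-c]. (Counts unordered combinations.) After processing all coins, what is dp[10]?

after  coin     0     1     2     3     4     5     6     7     8     9    10    11    12    13    14    15
          2     1     0     1     0     1     0     1     0     1     0     1     0     1     0     1     0
          3     1     0     1     1     1     1     2     1     2     2     2     2     3     2     3     3
          4     1     0     1     1     2     1     3     2     4     3     5     4     7     5     8     7

5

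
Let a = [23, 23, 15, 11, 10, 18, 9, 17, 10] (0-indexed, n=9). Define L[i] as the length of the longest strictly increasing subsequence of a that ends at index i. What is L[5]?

   i    0    1    2    3    4    5    6    7    8
a[i]   23   23   15   11   10   18    9   17   10
L[i]    1    1    1    1    1    2    1    2    2

2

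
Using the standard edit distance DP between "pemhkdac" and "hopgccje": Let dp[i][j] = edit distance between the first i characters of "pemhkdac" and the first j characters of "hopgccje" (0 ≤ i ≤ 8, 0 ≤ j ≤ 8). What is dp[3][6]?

5

   ''  h  o  p  g  c  c  j  e
''  0  1  2  3  4  5  6  7  8
 p  1  1  2  2  3  4  5  6  7
 e  2  2  2  3  3  4  5  6  6
 m  3  3  3  3  4  4  5  6  7
 h  4  3  4  4  4  5  5  6  7
 k  5  4  4  5  5  5  6  6  7
 d  6  5  5  5  6  6  6  7  7
 a  7  6  6  6  6  7  7  7  8
 c  8  7  7  7  7  6  7  8  8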